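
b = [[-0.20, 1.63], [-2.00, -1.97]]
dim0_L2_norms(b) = [2.01, 2.56]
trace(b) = -2.17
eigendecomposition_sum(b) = [[-0.10+1.09j, (0.81+0.56j)],[-1.00-0.69j, -0.98+0.48j]] + [[-0.10-1.09j, (0.81-0.56j)], [(-1+0.69j), -0.98-0.48j]]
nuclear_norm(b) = 4.23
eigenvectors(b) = [[(-0.33-0.58j), (-0.33+0.58j)], [(0.74+0j), (0.74-0j)]]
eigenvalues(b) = [(-1.08+1.57j), (-1.08-1.57j)]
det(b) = 3.65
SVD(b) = [[0.40, -0.92], [-0.92, -0.40]] @ diag([3.018709752130561, 1.2104509211000032]) @ [[0.58, 0.81], [0.81, -0.58]]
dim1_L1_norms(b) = [1.83, 3.97]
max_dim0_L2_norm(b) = 2.56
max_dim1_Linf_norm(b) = 2.0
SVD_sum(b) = [[0.7, 0.99], [-1.6, -2.25]] + [[-0.9, 0.64], [-0.4, 0.28]]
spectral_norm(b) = 3.02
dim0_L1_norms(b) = [2.2, 3.6]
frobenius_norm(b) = 3.25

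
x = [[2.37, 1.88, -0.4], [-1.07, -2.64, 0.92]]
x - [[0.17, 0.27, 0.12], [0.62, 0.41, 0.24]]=[[2.20, 1.61, -0.52], [-1.69, -3.05, 0.68]]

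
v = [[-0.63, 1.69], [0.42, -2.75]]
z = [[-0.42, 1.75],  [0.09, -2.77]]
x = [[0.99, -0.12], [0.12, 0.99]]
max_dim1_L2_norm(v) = 2.78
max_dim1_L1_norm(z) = 2.86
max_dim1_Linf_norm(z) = 2.77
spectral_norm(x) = 1.00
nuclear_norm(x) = 1.99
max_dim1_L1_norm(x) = 1.11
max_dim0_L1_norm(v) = 4.44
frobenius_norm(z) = 3.30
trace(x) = 1.98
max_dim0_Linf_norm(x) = 0.99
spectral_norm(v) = 3.30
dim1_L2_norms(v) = [1.8, 2.78]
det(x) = 0.99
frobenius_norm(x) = 1.41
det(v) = 1.02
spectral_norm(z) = 3.29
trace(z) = -3.19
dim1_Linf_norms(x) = [0.99, 0.99]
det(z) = 1.01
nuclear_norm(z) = 3.60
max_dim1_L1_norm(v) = 3.17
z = v @ x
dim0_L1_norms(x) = [1.11, 1.11]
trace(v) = -3.38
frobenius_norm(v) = 3.32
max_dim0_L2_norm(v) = 3.23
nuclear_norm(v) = 3.61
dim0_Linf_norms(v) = [0.63, 2.75]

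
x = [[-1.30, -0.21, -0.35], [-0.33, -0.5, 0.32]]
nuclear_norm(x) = 1.99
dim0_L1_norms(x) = [1.63, 0.71, 0.67]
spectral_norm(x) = 1.41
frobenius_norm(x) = 1.52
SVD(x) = [[-0.96, -0.27], [-0.27, 0.96]] @ diag([1.4050987124068746, 0.5861719955717289]) @ [[0.95, 0.24, 0.18], [0.05, -0.73, 0.69]]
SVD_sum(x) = [[-1.29,-0.32,-0.24], [-0.36,-0.09,-0.07]] + [[-0.01,  0.11,  -0.11],[0.03,  -0.41,  0.39]]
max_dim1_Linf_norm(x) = 1.3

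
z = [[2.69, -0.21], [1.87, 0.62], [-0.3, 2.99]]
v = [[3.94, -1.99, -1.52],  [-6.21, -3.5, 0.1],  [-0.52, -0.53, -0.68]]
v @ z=[[7.33, -6.61], [-23.28, -0.57], [-2.19, -2.25]]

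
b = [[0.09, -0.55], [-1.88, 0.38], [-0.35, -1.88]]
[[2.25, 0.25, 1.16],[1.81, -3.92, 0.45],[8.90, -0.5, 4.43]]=b @ [[-1.85, 2.06, -0.69], [-4.39, -0.12, -2.23]]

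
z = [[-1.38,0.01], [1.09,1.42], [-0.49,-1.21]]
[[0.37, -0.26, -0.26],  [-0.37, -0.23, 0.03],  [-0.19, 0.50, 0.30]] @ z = [[-0.67,-0.05], [0.25,-0.37], [0.66,0.35]]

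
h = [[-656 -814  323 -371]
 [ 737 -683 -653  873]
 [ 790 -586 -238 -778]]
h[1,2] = -653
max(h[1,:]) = 873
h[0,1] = -814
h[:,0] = [-656, 737, 790]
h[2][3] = -778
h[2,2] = -238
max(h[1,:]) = 873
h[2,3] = -778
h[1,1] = -683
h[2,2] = -238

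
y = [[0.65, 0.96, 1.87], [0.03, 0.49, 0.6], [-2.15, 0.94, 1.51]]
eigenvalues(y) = [(1.24+1.87j), (1.24-1.87j), (0.17+0j)]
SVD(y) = [[0.50, -0.82, 0.28], [0.21, -0.2, -0.96], [0.84, 0.53, 0.08]] @ diag([3.0802097604723437, 1.9286739889053075, 0.14395998058836432]) @ [[-0.48, 0.45, 0.76], [-0.88, -0.20, -0.44], [-0.05, -0.87, 0.49]]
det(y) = 0.86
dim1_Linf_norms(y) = [1.87, 0.6, 2.15]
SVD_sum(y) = [[-0.73,0.68,1.15], [-0.32,0.29,0.50], [-1.25,1.15,1.96]] + [[1.39, 0.32, 0.7],[0.34, 0.08, 0.17],[-0.9, -0.21, -0.45]] + [[-0.0,  -0.04,  0.02], [0.01,  0.12,  -0.07], [-0.0,  -0.01,  0.01]]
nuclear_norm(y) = 5.15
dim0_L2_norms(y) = [2.25, 1.43, 2.48]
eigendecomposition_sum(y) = [[(0.33+1.17j), (0.47-0.45j), 0.94-0.61j], [0.04+0.36j, 0.16-0.11j, 0.30-0.13j], [-1.09+0.51j, (0.52+0.39j), 0.75+0.81j]] + [[(0.33-1.17j), (0.47+0.45j), (0.94+0.61j)],[(0.04-0.36j), (0.16+0.11j), (0.3+0.13j)],[-1.09-0.51j, 0.52-0.39j, 0.75-0.81j]] + [[(-0-0j), 0.02+0.00j, (-0+0j)], [-0.05-0.00j, 0.17+0.00j, -0.01+0.00j], [(0.03+0j), (-0.09-0j), 0.00-0.00j]]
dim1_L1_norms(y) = [3.48, 1.12, 4.6]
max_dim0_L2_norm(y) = 2.48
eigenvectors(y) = [[0.70+0.00j, (0.7-0j), (0.09+0j)], [(0.2+0.03j), (0.2-0.03j), 0.88+0.00j], [(0.11+0.68j), 0.11-0.68j, (-0.47+0j)]]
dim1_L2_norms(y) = [2.2, 0.78, 2.79]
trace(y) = 2.65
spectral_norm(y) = 3.08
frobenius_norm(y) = 3.64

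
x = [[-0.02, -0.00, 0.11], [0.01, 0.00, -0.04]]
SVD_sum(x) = [[-0.02, 0.0, 0.11], [0.01, 0.0, -0.04]] + [[0.00,0.00,0.00], [0.0,0.0,0.00]]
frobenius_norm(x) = 0.12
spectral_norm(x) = 0.12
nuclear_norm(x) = 0.12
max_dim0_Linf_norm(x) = 0.11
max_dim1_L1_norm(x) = 0.13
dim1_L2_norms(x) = [0.11, 0.04]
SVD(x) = [[-0.94, 0.35], [0.35, 0.94]] @ diag([0.11913714425143522, 0.0025181063545291872]) @ [[0.19, 0.0, -0.98], [0.98, 0.00, 0.19]]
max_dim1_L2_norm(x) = 0.11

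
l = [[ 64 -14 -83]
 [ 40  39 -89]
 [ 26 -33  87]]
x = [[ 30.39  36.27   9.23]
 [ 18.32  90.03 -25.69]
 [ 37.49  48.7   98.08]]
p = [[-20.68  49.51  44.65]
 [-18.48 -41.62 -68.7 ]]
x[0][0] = 30.39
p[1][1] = -41.62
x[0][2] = 9.23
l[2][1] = -33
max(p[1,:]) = -18.48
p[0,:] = [-20.68, 49.51, 44.65]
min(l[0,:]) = -83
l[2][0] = 26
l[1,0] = 40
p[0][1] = 49.51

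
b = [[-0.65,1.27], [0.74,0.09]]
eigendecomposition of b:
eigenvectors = [[-0.89,-0.67],[0.47,-0.74]]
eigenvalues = [-1.32, 0.76]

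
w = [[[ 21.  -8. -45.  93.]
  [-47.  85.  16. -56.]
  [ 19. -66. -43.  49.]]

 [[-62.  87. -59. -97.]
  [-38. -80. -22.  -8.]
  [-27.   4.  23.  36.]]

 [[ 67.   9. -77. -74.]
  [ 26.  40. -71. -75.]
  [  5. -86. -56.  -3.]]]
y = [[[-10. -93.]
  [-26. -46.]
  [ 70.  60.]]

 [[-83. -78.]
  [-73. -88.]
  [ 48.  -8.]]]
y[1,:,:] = [[-83.0, -78.0], [-73.0, -88.0], [48.0, -8.0]]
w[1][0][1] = 87.0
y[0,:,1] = [-93.0, -46.0, 60.0]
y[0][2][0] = 70.0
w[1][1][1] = -80.0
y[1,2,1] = -8.0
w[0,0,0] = 21.0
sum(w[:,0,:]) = -145.0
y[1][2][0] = 48.0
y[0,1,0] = -26.0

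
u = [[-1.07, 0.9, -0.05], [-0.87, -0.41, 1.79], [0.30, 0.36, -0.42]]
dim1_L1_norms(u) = [2.02, 3.07, 1.08]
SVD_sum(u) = [[-0.19, -0.06, 0.31],  [-1.03, -0.31, 1.71],  [0.29, 0.09, -0.48]] + [[-0.87,  0.97,  -0.35], [0.13,  -0.14,  0.05], [-0.11,  0.12,  -0.04]] + [[-0.01, -0.01, -0.01], [0.04, 0.04, 0.03], [0.12, 0.15, 0.1]]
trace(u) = -1.90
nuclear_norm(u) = 3.73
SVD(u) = [[-0.17, 0.98, -0.08], [-0.95, -0.14, 0.28], [0.26, 0.13, 0.96]] @ diag([2.1303064717038227, 1.3755512839960322, 0.22837031705911207]) @ [[0.51, 0.16, -0.85], [-0.65, 0.72, -0.26], [0.57, 0.68, 0.47]]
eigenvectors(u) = [[-0.71+0.00j,(-0.71-0j),0.45+0.00j], [0.04-0.65j,0.04+0.65j,0.73+0.00j], [(-0.05+0.27j),(-0.05-0.27j),(0.52+0j)]]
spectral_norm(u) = 2.13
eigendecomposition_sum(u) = [[(-0.53+0.49j), 0.41+0.27j, -0.12-0.80j], [-0.43-0.51j, (-0.27+0.36j), 0.74-0.07j], [0.16+0.24j, (0.13-0.14j), -0.32-0.01j]] + [[-0.53-0.49j, 0.41-0.27j, -0.12+0.80j], [(-0.43+0.51j), (-0.27-0.36j), 0.74+0.07j], [0.16-0.24j, (0.13+0.14j), (-0.32+0.01j)]] + [[-0.01+0.00j, 0.08-0.00j, 0.19-0.00j], [(-0.01+0j), 0.13-0.00j, 0.31-0.00j], [(-0.01+0j), 0.09-0.00j, 0.22-0.00j]]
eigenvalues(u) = [(-1.12+0.85j), (-1.12-0.85j), (0.34+0j)]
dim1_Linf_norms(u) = [1.07, 1.79, 0.42]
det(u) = 0.67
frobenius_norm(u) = 2.55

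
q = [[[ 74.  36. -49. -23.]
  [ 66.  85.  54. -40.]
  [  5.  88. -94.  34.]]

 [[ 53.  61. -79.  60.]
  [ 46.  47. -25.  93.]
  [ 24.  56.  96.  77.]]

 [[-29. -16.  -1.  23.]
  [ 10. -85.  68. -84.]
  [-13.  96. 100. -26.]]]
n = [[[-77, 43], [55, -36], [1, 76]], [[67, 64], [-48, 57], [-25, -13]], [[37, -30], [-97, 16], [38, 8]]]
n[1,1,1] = 57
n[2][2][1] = 8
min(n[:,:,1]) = -36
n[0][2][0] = 1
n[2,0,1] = -30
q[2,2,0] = -13.0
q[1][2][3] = 77.0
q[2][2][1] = 96.0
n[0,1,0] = 55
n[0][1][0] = 55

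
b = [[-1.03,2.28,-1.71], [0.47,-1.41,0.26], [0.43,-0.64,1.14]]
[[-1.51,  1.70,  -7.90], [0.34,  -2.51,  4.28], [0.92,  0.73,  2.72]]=b @ [[-0.44, 0.99, 1.91], [-0.23, 2.41, -2.33], [0.84, 1.62, 0.36]]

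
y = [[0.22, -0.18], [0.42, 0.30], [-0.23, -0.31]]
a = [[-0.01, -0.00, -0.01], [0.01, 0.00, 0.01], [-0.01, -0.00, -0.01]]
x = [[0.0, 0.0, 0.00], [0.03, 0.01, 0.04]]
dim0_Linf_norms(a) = [0.01, 0.0, 0.01]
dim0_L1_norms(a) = [0.03, 0.0, 0.03]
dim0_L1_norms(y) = [0.87, 0.79]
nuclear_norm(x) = 0.05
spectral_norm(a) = 0.02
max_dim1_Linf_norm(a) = 0.01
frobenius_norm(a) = 0.02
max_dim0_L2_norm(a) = 0.02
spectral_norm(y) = 0.64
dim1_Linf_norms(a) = [0.01, 0.01, 0.01]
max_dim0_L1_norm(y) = 0.87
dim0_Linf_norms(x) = [0.03, 0.01, 0.04]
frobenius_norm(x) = 0.05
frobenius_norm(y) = 0.70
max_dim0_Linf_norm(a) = 0.01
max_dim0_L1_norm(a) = 0.03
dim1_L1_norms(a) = [0.02, 0.02, 0.02]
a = y @ x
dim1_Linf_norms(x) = [0.0, 0.04]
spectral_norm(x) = 0.05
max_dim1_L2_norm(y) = 0.52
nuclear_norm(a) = 0.02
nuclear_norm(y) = 0.94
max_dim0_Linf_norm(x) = 0.04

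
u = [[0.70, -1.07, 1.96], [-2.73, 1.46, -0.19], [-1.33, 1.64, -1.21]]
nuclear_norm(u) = 6.38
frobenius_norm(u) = 4.58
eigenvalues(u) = [(1.2+0.66j), (1.2-0.66j), (-1.45+0j)]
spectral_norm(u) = 4.18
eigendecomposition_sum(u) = [[(0.45+0.42j),-0.20-0.30j,0.45+0.24j], [(-1.28+2.13j),(1.03-1.04j),-0.58+1.98j], [(-0.72+1.42j),0.62-0.71j,(-0.28+1.29j)]] + [[0.45-0.42j, -0.20+0.30j, (0.45-0.24j)], [(-1.28-2.13j), 1.03+1.04j, (-0.58-1.98j)], [(-0.72-1.42j), (0.62+0.71j), (-0.28-1.29j)]] + [[(-0.2-0j), (-0.67+0j), 1.07-0.00j], [(-0.18-0j), (-0.61+0j), 0.96-0.00j], [0.12+0.00j, (0.41-0j), -0.65+0.00j]]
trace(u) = 0.95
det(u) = -2.72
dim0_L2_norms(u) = [3.12, 2.44, 2.31]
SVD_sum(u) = [[1.35,-1.11,0.79], [-2.0,1.65,-1.17], [-1.68,1.38,-0.98]] + [[-0.73, -0.11, 1.10], [-0.68, -0.10, 1.02], [0.22, 0.03, -0.33]] + [[0.08, 0.15, 0.07], [-0.05, -0.09, -0.04], [0.12, 0.23, 0.11]]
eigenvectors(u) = [[(0.04-0.2j), 0.04+0.20j, (-0.68+0j)], [(0.82+0j), (0.82-0j), -0.61+0.00j], [0.53-0.04j, 0.53+0.04j, (0.41+0j)]]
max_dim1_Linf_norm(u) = 2.73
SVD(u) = [[-0.46, -0.72, 0.53], [0.68, -0.66, -0.31], [0.57, 0.22, 0.79]] @ diag([4.178253680098054, 1.8542658710175115, 0.351559759254028]) @ [[-0.70, 0.58, -0.41], [0.55, 0.08, -0.83], [0.45, 0.81, 0.38]]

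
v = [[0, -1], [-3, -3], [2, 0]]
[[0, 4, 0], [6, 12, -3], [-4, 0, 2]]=v @ [[-2, 0, 1], [0, -4, 0]]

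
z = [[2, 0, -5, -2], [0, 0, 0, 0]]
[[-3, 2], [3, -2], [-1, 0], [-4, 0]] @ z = [[-6, 0, 15, 6], [6, 0, -15, -6], [-2, 0, 5, 2], [-8, 0, 20, 8]]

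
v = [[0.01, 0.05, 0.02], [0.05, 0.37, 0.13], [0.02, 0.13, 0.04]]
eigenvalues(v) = [0.42, 0.0, -0.01]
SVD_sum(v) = [[0.01, 0.05, 0.02], [0.05, 0.37, 0.13], [0.02, 0.13, 0.04]] + [[-0.0,-0.0,0.00], [-0.00,-0.0,0.0], [0.0,0.00,-0.00]] + [[0.00,-0.00,0.0], [-0.00,0.0,-0.0], [0.00,-0.0,0.0]]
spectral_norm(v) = 0.42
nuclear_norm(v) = 0.43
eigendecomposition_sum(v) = [[0.01, 0.05, 0.02], [0.05, 0.37, 0.13], [0.02, 0.13, 0.04]] + [[0.0, -0.00, 0.0], [-0.0, 0.00, -0.00], [0.00, -0.0, 0.0]] + [[-0.00, -0.0, 0.00], [-0.0, -0.00, 0.00], [0.0, 0.0, -0.0]]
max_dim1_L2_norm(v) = 0.4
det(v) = -0.00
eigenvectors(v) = [[-0.13, -0.95, -0.27], [-0.94, 0.21, -0.28], [-0.33, -0.22, 0.92]]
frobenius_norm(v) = 0.42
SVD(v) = [[-0.13,  0.27,  0.95], [-0.94,  0.28,  -0.21], [-0.33,  -0.92,  0.22]] @ diag([0.42208176988478674, 0.005774416816129882, 0.0036926469313431683]) @ [[-0.13, -0.94, -0.33], [-0.27, -0.28, 0.92], [0.95, -0.21, 0.22]]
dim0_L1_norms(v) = [0.08, 0.55, 0.19]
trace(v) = 0.42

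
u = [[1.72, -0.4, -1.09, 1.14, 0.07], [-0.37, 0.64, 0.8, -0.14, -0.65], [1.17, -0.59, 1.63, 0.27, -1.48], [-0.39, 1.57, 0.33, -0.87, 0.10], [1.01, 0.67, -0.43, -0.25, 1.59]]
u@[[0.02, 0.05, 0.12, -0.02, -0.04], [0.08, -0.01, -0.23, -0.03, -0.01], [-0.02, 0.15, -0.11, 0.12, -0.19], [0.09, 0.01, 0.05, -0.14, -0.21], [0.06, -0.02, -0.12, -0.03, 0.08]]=[[0.13, -0.06, 0.47, -0.31, -0.09], [-0.02, 0.11, -0.21, 0.12, -0.17], [-0.12, 0.34, 0.29, 0.2, -0.53], [0.04, 0.0, -0.5, 0.12, 0.13], [0.16, -0.05, -0.19, -0.1, 0.21]]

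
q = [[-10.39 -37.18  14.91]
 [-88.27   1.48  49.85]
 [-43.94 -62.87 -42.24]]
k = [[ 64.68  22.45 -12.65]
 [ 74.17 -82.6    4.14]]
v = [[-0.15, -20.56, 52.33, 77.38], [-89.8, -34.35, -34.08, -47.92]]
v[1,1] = -34.35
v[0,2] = 52.33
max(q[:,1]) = 1.48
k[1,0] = 74.17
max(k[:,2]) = 4.14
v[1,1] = -34.35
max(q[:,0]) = -10.39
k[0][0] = 64.68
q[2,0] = -43.94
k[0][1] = 22.45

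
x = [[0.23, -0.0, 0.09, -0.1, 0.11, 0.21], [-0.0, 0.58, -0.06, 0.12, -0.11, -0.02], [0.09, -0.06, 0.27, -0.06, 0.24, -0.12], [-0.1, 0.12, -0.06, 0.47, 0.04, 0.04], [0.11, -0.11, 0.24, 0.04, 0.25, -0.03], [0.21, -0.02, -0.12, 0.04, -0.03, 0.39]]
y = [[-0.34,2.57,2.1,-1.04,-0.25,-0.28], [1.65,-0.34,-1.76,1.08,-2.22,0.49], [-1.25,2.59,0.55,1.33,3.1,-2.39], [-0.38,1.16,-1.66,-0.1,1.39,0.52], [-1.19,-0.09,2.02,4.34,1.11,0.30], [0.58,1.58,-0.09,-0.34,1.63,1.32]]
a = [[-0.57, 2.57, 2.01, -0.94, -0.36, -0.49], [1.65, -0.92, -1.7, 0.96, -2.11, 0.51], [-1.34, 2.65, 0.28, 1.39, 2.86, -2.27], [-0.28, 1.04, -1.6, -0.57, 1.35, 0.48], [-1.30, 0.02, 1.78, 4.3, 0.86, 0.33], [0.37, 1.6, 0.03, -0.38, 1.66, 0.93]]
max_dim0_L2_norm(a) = 4.76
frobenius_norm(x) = 1.13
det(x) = 0.00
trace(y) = 2.20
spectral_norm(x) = 0.74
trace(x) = 2.19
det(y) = 531.94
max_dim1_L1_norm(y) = 11.21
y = x + a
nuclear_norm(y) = 20.44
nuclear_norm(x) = 2.21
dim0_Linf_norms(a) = [1.65, 2.65, 2.01, 4.3, 2.86, 2.27]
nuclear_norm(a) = 19.55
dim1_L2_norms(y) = [3.51, 3.5, 5.07, 2.54, 5.07, 2.71]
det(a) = 352.86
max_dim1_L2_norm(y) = 5.07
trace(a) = 0.01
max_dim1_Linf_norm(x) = 0.58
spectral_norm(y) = 6.54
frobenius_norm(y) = 9.47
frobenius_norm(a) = 9.23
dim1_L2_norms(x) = [0.36, 0.61, 0.4, 0.5, 0.38, 0.46]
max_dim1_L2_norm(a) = 4.92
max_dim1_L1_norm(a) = 10.79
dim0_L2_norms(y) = [2.51, 4.16, 3.83, 4.79, 4.52, 2.85]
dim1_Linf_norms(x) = [0.23, 0.58, 0.27, 0.47, 0.25, 0.39]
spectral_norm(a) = 6.46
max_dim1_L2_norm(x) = 0.61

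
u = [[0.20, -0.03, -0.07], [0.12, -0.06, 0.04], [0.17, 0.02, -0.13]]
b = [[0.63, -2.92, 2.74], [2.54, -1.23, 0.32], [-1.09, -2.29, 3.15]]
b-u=[[0.43, -2.89, 2.81], [2.42, -1.17, 0.28], [-1.26, -2.31, 3.28]]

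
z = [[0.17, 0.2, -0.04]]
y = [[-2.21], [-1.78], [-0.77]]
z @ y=[[-0.70]]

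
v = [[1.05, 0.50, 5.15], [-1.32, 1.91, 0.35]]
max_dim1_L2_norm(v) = 5.28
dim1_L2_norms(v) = [5.28, 2.35]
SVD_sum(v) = [[0.97, 0.61, 5.15],[0.06, 0.04, 0.31]] + [[0.08, -0.11, -0.0], [-1.38, 1.87, 0.04]]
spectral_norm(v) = 5.29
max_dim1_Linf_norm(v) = 5.15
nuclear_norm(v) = 7.62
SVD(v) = [[-1.0, -0.06],[-0.06, 1.00]] @ diag([5.287608382451148, 2.3300638604622774]) @ [[-0.18, -0.12, -0.98], [-0.59, 0.81, 0.02]]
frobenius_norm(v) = 5.78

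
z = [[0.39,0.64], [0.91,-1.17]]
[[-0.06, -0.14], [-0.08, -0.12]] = z@[[-0.11, -0.23], [-0.02, -0.08]]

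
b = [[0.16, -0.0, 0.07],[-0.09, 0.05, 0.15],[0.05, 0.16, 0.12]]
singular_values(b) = [0.25, 0.19, 0.09]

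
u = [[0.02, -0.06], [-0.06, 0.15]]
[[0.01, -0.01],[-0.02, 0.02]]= u@[[-0.07, -0.1], [-0.16, 0.12]]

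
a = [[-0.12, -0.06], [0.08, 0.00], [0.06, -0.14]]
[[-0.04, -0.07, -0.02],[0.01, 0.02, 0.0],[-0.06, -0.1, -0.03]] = a @[[0.12,0.19,0.04], [0.46,0.76,0.26]]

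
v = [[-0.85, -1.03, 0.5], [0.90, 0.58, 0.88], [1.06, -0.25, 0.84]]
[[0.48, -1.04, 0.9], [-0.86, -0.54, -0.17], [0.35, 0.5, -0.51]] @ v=[[-0.39, -1.32, 0.08], [0.06, 0.62, -1.05], [-0.39, 0.06, 0.19]]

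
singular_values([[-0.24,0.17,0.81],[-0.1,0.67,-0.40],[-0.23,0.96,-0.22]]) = [1.27, 0.88, 0.0]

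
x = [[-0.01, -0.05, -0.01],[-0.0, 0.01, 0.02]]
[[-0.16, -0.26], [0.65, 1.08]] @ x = [[0.0, 0.01, -0.00],[-0.01, -0.02, 0.02]]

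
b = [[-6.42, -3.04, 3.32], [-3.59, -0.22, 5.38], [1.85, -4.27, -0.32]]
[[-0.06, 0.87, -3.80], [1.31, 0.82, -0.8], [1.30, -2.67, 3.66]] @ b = [[-9.77, 16.22, 5.7], [-12.83, -0.75, 9.02], [8.01, -18.99, -11.22]]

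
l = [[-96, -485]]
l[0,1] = -485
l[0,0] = -96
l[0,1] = -485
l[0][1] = -485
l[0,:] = [-96, -485]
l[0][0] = -96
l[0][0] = -96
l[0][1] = -485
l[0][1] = -485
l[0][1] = -485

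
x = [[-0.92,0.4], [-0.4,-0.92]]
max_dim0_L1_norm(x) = 1.32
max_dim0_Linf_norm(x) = 0.92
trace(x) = -1.84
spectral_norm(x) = 1.00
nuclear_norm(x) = 2.01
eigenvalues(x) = [(-0.92+0.4j), (-0.92-0.4j)]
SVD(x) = [[-0.92, -0.4], [-0.40, 0.92]] @ diag([1.0031948963187562, 1.0031948963187562]) @ [[1.0, 0.00], [-0.00, -1.00]]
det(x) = 1.01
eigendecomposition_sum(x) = [[-0.46+0.20j, 0.20+0.46j], [(-0.2-0.46j), (-0.46+0.2j)]] + [[-0.46-0.20j, (0.2-0.46j)], [(-0.2+0.46j), -0.46-0.20j]]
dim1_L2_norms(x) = [1.0, 1.0]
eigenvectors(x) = [[(0.71+0j), (0.71-0j)], [0.71j, -0.71j]]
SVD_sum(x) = [[-0.92,  0.00], [-0.40,  0.00]] + [[0.0, 0.40], [0.0, -0.92]]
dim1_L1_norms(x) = [1.32, 1.32]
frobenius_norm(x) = 1.42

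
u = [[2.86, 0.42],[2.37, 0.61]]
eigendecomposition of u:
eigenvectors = [[0.74,  -0.16],[0.67,  0.99]]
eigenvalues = [3.24, 0.23]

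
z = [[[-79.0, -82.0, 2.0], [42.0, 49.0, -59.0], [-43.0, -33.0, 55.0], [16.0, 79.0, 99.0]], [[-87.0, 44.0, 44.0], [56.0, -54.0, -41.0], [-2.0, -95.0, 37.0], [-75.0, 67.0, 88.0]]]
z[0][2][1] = -33.0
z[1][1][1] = -54.0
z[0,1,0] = 42.0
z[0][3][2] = 99.0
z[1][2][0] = -2.0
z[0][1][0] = 42.0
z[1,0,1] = 44.0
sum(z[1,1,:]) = -39.0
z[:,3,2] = [99.0, 88.0]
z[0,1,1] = 49.0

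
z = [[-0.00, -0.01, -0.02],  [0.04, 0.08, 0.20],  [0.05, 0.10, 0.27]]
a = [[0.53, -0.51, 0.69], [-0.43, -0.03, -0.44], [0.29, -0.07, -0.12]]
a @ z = [[0.01, 0.02, 0.07],[-0.02, -0.04, -0.12],[-0.01, -0.02, -0.05]]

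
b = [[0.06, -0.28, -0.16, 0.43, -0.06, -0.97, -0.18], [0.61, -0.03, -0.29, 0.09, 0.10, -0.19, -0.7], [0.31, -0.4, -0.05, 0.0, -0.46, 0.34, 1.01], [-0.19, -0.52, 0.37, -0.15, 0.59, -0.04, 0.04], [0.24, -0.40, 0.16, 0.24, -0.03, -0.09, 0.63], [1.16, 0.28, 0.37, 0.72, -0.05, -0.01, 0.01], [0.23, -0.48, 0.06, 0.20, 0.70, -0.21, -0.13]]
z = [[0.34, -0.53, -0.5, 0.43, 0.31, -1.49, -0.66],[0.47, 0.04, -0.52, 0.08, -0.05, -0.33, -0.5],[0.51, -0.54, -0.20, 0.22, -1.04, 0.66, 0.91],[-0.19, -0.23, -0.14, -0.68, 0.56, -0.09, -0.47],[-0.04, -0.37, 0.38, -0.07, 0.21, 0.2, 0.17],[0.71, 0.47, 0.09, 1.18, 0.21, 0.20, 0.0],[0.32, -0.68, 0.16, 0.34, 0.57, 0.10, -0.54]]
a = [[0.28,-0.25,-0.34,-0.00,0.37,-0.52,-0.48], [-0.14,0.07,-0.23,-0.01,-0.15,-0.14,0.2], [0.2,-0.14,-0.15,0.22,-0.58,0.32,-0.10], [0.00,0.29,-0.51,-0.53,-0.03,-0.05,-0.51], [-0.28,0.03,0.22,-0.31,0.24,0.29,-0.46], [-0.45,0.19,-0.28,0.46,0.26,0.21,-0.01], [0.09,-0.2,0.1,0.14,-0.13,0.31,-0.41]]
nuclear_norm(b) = 6.34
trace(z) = -0.63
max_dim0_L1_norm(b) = 2.8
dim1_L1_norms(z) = [4.26, 1.99, 4.08, 2.36, 1.44, 2.86, 2.71]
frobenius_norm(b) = 2.89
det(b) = -0.00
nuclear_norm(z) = 7.69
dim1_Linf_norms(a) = [0.52, 0.23, 0.58, 0.53, 0.46, 0.46, 0.41]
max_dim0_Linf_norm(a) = 0.58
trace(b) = -0.34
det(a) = -0.00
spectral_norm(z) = 2.35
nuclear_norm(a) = 4.63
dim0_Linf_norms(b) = [1.16, 0.52, 0.37, 0.72, 0.7, 0.97, 1.01]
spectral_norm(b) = 1.66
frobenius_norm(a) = 2.02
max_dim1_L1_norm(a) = 2.24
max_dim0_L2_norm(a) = 0.96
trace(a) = -0.29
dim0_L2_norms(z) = [1.11, 1.2, 0.87, 1.49, 1.38, 1.69, 1.43]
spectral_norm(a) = 1.17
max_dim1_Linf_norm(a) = 0.58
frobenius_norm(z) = 3.53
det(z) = 0.11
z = b + a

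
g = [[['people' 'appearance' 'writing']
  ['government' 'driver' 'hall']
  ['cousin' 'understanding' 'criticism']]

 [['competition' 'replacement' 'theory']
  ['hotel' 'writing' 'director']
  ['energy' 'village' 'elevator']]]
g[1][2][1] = 'village'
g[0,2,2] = 'criticism'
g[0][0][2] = 'writing'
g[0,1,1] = 'driver'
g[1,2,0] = 'energy'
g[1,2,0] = 'energy'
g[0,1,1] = 'driver'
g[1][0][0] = 'competition'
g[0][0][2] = 'writing'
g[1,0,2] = 'theory'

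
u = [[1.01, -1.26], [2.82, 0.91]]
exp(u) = [[-0.74, -1.66], [3.72, -0.87]]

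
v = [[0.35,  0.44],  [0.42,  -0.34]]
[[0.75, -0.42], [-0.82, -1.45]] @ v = [[0.09, 0.47], [-0.90, 0.13]]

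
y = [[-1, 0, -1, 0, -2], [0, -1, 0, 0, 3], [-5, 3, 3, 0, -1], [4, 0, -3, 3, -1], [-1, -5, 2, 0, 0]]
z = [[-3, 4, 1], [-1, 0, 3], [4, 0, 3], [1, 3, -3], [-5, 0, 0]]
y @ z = [[9, -4, -4], [-14, 0, -3], [29, -20, 13], [-16, 25, -14], [16, -4, -10]]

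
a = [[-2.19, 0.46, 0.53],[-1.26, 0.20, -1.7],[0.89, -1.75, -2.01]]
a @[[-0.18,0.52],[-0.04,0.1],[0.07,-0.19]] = [[0.41, -1.19], [0.10, -0.31], [-0.23, 0.67]]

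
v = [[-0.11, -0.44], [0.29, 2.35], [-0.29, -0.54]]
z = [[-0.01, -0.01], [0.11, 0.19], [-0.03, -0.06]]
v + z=[[-0.12, -0.45], [0.4, 2.54], [-0.32, -0.60]]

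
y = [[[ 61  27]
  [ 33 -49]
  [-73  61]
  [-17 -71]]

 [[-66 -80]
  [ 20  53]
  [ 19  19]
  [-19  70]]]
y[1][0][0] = -66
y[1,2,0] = 19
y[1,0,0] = -66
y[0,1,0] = 33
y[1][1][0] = 20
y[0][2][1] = 61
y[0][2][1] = 61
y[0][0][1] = 27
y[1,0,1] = -80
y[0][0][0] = 61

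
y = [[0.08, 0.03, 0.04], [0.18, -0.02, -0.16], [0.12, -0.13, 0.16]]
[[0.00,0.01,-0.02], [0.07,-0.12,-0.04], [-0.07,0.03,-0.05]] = y @[[0.13, -0.16, -0.27], [0.21, 0.23, 0.02], [-0.34, 0.52, -0.07]]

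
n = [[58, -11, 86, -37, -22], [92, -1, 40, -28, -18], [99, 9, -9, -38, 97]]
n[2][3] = -38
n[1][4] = -18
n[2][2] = -9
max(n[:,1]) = 9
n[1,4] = -18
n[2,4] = 97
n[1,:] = [92, -1, 40, -28, -18]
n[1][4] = -18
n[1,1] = -1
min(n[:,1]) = -11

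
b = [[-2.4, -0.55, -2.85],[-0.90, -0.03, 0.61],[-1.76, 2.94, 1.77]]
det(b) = 11.838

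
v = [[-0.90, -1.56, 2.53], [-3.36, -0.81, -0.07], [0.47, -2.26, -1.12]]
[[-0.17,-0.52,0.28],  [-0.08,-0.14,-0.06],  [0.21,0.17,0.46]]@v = [[2.03, 0.05, -0.71],[0.51, 0.37, -0.13],[-0.54, -1.50, 0.0]]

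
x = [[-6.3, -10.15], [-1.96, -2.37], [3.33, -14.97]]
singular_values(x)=[18.28, 7.31]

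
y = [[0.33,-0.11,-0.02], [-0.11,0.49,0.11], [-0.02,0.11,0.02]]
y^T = [[0.33, -0.11, -0.02], [-0.11, 0.49, 0.11], [-0.02, 0.11, 0.02]]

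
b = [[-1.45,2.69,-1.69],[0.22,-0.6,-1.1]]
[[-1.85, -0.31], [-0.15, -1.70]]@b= [[2.61, -4.79, 3.47], [-0.16, 0.62, 2.12]]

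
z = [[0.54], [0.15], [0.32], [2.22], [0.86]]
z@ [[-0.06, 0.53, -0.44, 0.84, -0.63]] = [[-0.03, 0.29, -0.24, 0.45, -0.34], [-0.01, 0.08, -0.07, 0.13, -0.09], [-0.02, 0.17, -0.14, 0.27, -0.20], [-0.13, 1.18, -0.98, 1.86, -1.40], [-0.05, 0.46, -0.38, 0.72, -0.54]]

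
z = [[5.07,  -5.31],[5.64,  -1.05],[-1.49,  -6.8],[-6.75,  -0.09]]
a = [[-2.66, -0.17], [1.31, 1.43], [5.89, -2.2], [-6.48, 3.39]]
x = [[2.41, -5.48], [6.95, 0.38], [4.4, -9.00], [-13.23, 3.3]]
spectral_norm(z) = 10.82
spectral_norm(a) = 9.94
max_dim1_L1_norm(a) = 9.87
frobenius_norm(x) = 19.25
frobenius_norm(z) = 13.45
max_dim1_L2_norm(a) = 7.31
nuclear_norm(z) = 18.81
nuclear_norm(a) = 12.21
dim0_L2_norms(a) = [9.25, 4.29]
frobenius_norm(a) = 10.19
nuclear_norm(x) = 25.77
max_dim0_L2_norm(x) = 15.76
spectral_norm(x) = 17.27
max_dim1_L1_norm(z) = 10.38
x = z + a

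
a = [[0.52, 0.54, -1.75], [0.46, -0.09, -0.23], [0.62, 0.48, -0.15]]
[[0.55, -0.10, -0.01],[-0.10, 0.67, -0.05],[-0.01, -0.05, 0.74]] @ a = [[0.23, 0.30, -0.94], [0.23, -0.14, 0.03], [0.43, 0.35, -0.08]]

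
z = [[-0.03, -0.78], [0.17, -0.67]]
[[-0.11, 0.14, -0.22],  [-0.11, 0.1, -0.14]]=z@[[-0.08, -0.15, 0.24], [0.15, -0.18, 0.27]]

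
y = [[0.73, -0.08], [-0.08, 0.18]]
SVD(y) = [[-0.99, 0.14], [0.14, 0.99]] @ diag([0.7414000698323937, 0.16859993016760627]) @ [[-0.99,0.14], [0.14,0.99]]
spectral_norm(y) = 0.74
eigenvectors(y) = [[0.99, 0.14],[-0.14, 0.99]]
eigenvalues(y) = [0.74, 0.17]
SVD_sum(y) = [[0.73, -0.1], [-0.10, 0.01]] + [[0.00, 0.02], [0.02, 0.17]]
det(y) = 0.12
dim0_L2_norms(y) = [0.73, 0.2]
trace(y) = 0.91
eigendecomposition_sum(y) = [[0.73, -0.10], [-0.10, 0.01]] + [[0.00, 0.02], [0.02, 0.17]]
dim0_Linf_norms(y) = [0.73, 0.18]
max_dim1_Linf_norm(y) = 0.73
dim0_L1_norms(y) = [0.81, 0.26]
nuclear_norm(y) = 0.91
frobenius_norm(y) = 0.76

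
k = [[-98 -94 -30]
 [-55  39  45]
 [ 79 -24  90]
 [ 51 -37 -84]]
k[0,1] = -94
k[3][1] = -37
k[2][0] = 79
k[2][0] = 79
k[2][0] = 79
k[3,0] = 51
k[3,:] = [51, -37, -84]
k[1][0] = -55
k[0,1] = -94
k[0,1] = -94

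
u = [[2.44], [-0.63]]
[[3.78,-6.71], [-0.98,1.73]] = u @[[1.55, -2.75]]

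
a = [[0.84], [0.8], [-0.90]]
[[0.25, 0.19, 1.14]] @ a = [[-0.66]]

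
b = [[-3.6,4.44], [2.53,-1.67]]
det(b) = -5.221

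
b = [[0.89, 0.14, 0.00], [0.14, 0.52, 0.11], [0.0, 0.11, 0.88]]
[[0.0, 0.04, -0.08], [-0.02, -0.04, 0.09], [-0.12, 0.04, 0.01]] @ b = [[0.01, 0.01, -0.07], [-0.02, -0.01, 0.07], [-0.10, 0.01, 0.01]]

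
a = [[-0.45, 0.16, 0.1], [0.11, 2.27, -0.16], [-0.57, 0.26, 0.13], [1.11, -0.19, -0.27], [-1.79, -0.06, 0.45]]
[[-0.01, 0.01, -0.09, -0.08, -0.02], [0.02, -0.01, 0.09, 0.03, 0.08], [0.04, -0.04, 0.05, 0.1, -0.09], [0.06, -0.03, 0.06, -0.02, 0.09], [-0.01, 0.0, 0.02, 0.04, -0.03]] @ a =[[0.0,0.01,-0.00],[-0.17,-0.01,0.04],[0.22,-0.08,-0.05],[-0.25,-0.04,0.06],[0.09,-0.00,-0.02]]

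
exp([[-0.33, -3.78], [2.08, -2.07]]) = [[-0.22, -0.20], [0.11, -0.31]]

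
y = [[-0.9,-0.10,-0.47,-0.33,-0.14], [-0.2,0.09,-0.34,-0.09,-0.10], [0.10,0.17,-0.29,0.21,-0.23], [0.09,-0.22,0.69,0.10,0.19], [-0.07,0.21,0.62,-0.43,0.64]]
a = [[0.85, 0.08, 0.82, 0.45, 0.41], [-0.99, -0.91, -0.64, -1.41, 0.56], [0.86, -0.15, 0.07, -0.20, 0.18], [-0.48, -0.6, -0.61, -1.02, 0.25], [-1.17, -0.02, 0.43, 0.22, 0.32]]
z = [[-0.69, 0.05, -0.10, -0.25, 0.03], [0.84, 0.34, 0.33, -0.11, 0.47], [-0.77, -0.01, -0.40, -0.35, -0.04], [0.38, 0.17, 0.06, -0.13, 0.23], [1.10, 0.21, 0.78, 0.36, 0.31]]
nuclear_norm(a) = 5.27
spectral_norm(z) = 2.10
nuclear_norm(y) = 3.02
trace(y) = -0.36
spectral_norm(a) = 2.76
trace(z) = -0.57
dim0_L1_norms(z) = [3.78, 0.78, 1.67, 1.2, 1.08]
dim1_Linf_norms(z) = [0.69, 0.84, 0.77, 0.38, 1.1]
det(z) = -0.00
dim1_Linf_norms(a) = [0.85, 1.41, 0.86, 1.02, 1.17]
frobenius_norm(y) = 1.78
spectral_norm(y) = 1.38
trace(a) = -0.69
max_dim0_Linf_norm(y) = 0.9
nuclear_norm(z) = 3.09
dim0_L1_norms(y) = [1.36, 0.79, 2.41, 1.16, 1.3]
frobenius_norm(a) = 3.30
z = a @ y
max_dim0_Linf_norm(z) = 1.1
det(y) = 0.00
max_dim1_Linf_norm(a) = 1.41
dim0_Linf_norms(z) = [1.1, 0.34, 0.78, 0.36, 0.47]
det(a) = 0.00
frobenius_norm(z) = 2.22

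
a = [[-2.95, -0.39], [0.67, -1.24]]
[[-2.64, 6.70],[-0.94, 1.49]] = a @ [[0.74, -1.97], [1.16, -2.27]]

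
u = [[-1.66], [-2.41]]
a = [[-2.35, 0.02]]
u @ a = [[3.9, -0.03], [5.66, -0.05]]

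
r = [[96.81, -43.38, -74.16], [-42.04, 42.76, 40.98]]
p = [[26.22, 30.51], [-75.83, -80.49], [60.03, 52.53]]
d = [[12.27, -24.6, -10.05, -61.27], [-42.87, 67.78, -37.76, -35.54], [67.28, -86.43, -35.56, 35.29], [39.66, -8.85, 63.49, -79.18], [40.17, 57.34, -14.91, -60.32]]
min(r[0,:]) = -74.16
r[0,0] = 96.81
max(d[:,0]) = 67.28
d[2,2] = -35.56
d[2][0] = 67.28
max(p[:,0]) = 60.03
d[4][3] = -60.32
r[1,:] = [-42.04, 42.76, 40.98]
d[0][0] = 12.27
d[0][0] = 12.27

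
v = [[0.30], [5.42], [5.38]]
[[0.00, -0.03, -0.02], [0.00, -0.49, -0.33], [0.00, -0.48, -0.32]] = v@[[0.0, -0.09, -0.06]]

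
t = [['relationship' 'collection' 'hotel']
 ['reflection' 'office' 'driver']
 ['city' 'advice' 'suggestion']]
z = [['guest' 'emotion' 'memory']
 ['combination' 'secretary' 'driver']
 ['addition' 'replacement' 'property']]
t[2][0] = 'city'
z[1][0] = 'combination'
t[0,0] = 'relationship'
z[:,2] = ['memory', 'driver', 'property']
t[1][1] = 'office'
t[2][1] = 'advice'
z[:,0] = ['guest', 'combination', 'addition']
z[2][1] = 'replacement'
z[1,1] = 'secretary'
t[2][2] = 'suggestion'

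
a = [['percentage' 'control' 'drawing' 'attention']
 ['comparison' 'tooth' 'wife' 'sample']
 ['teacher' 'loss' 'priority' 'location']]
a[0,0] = 'percentage'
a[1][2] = 'wife'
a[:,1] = ['control', 'tooth', 'loss']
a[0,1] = 'control'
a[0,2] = 'drawing'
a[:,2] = ['drawing', 'wife', 'priority']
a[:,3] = ['attention', 'sample', 'location']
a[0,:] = ['percentage', 'control', 'drawing', 'attention']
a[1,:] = ['comparison', 'tooth', 'wife', 'sample']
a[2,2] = 'priority'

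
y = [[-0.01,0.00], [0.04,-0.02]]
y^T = [[-0.01, 0.04], [0.00, -0.02]]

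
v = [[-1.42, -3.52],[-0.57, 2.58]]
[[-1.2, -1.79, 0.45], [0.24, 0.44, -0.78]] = v@[[0.4, 0.54, 0.28],[0.18, 0.29, -0.24]]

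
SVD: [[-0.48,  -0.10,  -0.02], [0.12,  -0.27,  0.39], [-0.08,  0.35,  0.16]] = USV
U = [[-0.63, -0.76, 0.15], [0.74, -0.53, 0.41], [-0.24, 0.37, 0.9]]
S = [0.53, 0.46, 0.37]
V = [[0.77, -0.41, 0.49], [0.59, 0.76, -0.29], [-0.25, 0.51, 0.82]]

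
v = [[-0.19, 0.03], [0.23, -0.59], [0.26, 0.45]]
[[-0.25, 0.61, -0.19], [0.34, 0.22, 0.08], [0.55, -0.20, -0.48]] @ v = [[0.14, -0.45], [0.01, -0.08], [-0.28, -0.08]]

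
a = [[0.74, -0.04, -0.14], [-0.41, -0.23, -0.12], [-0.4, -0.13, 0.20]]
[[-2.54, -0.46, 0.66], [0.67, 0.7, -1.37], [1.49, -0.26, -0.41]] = a @ [[-2.94, -1.19, 1.45], [1.11, 0.75, 2.19], [2.3, -3.19, 2.29]]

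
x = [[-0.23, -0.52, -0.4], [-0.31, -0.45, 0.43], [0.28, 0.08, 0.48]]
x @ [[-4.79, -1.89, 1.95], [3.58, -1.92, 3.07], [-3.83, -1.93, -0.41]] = [[0.77,  2.21,  -1.88], [-1.77,  0.62,  -2.16], [-2.89,  -1.61,  0.59]]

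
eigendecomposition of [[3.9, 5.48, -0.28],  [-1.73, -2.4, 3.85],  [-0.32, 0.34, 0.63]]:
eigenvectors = [[(0.89+0j), (0.89-0j), (-0.69+0j)], [(-0.32+0.28j), -0.32-0.28j, (0.7+0j)], [-0.08+0.17j, -0.08-0.17j, (-0.19+0j)]]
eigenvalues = [(1.94+1.65j), (1.94-1.65j), (-1.76+0j)]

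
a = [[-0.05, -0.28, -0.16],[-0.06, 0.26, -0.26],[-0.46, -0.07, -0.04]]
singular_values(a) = [0.49, 0.39, 0.27]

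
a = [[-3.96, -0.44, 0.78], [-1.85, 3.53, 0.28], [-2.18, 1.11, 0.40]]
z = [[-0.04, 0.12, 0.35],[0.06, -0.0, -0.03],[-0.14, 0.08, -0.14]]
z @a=[[-0.83, 0.83, 0.14], [-0.17, -0.06, 0.03], [0.71, 0.19, -0.14]]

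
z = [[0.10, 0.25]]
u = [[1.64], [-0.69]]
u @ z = [[0.16,0.41], [-0.07,-0.17]]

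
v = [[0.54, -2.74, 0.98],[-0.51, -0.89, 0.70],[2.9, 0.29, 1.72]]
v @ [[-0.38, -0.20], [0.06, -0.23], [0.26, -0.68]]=[[-0.11, -0.14], [0.32, -0.17], [-0.64, -1.82]]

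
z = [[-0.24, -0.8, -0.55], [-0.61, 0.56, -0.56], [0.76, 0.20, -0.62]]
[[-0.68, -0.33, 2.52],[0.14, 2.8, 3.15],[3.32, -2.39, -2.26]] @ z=[[2.28, 0.86, -1.00], [0.65, 2.09, -3.6], [-1.06, -4.45, 0.91]]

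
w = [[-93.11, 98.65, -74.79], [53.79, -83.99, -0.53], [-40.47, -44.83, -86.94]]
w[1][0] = 53.79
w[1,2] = -0.53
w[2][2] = -86.94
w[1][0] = 53.79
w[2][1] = -44.83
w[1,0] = 53.79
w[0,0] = -93.11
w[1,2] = -0.53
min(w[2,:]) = -86.94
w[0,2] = -74.79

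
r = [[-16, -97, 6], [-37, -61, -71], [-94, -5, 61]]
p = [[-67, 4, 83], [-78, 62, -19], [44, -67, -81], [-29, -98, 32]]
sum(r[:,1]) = -163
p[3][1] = -98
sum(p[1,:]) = -35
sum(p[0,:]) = 20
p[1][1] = 62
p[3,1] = -98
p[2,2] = -81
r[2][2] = 61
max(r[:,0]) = -16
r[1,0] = -37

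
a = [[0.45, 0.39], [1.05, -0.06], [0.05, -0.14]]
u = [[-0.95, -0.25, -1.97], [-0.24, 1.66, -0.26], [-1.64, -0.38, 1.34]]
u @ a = [[-0.79,  -0.08], [1.62,  -0.16], [-1.07,  -0.80]]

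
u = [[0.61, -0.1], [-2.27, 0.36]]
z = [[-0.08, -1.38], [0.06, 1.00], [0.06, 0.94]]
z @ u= [[3.08, -0.49], [-2.23, 0.35], [-2.10, 0.33]]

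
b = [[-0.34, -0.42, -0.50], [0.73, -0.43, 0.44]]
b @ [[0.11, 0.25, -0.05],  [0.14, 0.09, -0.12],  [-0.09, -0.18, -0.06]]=[[-0.05, -0.03, 0.1], [-0.02, 0.06, -0.01]]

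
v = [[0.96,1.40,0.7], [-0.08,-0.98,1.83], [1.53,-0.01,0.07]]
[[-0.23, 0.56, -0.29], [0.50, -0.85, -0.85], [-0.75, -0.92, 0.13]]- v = [[-1.19, -0.84, -0.99], [0.58, 0.13, -2.68], [-2.28, -0.91, 0.06]]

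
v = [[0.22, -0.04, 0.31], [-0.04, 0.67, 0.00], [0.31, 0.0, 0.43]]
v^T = [[0.22, -0.04, 0.31], [-0.04, 0.67, 0.00], [0.31, 0.0, 0.43]]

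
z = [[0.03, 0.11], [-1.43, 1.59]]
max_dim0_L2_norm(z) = 1.59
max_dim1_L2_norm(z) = 2.14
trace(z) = 1.62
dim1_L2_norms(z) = [0.11, 2.14]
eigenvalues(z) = [0.14, 1.48]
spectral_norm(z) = 2.14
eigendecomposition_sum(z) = [[0.15, -0.01], [0.15, -0.01]] + [[-0.12, 0.12], [-1.58, 1.60]]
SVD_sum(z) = [[-0.04, 0.05], [-1.43, 1.59]] + [[0.07, 0.06], [-0.00, -0.00]]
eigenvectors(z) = [[-0.71, -0.08], [-0.7, -1.00]]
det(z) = 0.20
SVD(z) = [[0.03,1.00], [1.0,-0.03]] @ diag([2.139349867631465, 0.09582350372029665]) @ [[-0.67, 0.74], [0.74, 0.67]]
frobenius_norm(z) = 2.14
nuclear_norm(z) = 2.24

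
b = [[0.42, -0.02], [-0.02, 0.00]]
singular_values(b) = [0.42, 0.0]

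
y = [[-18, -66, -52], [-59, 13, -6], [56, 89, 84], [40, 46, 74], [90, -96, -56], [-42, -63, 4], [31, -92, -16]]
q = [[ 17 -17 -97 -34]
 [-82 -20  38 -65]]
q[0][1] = -17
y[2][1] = 89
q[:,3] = [-34, -65]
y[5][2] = 4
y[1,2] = -6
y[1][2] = -6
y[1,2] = -6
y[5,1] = -63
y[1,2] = -6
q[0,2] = -97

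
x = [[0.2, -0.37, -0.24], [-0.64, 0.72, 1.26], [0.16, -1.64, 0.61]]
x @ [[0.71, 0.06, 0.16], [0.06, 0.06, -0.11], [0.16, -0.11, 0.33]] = [[0.08, 0.02, -0.01], [-0.21, -0.13, 0.23], [0.11, -0.16, 0.41]]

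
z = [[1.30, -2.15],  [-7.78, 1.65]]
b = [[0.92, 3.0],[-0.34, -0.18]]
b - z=[[-0.38, 5.15], [7.44, -1.83]]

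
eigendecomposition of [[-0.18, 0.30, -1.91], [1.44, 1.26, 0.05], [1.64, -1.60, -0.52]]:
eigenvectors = [[(0.11+0.62j),0.11-0.62j,-0.40+0.00j], [(0.18-0.27j),0.18+0.27j,(-0.87+0j)], [(0.71+0j),0.71-0.00j,(0.3+0j)]]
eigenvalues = [(-0.67+2.03j), (-0.67-2.03j), (1.91+0j)]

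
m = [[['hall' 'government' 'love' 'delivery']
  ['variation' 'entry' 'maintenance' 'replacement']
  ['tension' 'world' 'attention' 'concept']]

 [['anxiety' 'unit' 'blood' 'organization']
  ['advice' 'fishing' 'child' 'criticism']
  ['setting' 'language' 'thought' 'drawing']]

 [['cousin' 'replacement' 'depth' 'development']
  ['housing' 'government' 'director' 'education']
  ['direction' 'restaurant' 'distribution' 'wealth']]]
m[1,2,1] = 'language'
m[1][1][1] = 'fishing'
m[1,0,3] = 'organization'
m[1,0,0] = 'anxiety'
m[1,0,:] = ['anxiety', 'unit', 'blood', 'organization']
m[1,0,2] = 'blood'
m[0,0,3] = 'delivery'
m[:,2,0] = ['tension', 'setting', 'direction']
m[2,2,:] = ['direction', 'restaurant', 'distribution', 'wealth']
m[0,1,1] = 'entry'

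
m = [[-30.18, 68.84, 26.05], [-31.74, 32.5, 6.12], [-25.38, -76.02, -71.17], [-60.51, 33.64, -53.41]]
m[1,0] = -31.74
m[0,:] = [-30.18, 68.84, 26.05]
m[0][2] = 26.05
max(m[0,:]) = 68.84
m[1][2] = 6.12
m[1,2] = 6.12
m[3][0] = -60.51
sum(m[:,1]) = 58.96000000000001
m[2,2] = -71.17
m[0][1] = 68.84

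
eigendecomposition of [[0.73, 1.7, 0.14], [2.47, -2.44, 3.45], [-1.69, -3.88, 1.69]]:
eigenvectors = [[(0.52+0j), (0.27+0.24j), 0.27-0.24j], [-0.68+0.00j, -0.29+0.42j, -0.29-0.42j], [(-0.53+0j), (-0.78+0j), -0.78-0.00j]]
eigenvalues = [(-1.64+0j), (0.81+2.6j), (0.81-2.6j)]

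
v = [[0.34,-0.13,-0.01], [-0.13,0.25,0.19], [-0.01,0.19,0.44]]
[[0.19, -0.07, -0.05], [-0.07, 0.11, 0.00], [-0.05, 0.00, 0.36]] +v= [[0.53, -0.20, -0.06], [-0.20, 0.36, 0.19], [-0.06, 0.19, 0.8]]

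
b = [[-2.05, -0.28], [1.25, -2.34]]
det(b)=5.147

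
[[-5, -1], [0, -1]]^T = [[-5, 0], [-1, -1]]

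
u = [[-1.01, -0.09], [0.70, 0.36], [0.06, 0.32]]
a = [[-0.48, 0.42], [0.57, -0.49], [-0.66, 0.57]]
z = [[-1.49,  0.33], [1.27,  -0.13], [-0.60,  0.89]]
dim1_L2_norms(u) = [1.01, 0.79, 0.33]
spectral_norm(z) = 2.14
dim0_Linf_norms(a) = [0.66, 0.57]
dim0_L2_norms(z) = [2.05, 0.96]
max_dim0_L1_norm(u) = 1.77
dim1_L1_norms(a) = [0.9, 1.06, 1.23]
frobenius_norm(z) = 2.26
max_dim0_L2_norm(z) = 2.05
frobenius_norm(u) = 1.32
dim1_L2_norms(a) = [0.64, 0.75, 0.87]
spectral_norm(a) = 1.32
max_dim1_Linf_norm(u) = 1.01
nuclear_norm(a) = 1.32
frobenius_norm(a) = 1.32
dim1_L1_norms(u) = [1.1, 1.06, 0.38]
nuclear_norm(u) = 1.65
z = u + a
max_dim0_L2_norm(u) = 1.23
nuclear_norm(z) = 2.87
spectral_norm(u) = 1.27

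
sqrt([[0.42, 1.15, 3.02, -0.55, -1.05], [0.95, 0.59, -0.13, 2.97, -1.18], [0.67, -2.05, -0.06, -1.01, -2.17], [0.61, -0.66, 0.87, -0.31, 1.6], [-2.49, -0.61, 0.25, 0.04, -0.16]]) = [[1.2, 0.71, 1.18, -0.52, 0.46],[-0.12, 1.26, 0.18, 1.29, -0.67],[-0.19, -0.80, 1.02, -0.21, -1.16],[0.51, -0.51, 0.02, 0.87, 0.52],[-0.95, 0.18, 0.63, -0.28, 1.13]]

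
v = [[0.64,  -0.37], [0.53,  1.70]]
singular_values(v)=[1.79, 0.72]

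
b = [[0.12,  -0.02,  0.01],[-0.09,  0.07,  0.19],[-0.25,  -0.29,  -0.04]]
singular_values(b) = [0.39, 0.23, 0.09]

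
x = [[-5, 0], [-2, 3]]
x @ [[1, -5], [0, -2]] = [[-5, 25], [-2, 4]]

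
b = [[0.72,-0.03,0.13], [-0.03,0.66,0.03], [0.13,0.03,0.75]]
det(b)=0.344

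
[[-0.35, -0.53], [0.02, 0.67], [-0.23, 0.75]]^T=[[-0.35, 0.02, -0.23], [-0.53, 0.67, 0.75]]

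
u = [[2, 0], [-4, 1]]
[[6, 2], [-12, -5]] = u@ [[3, 1], [0, -1]]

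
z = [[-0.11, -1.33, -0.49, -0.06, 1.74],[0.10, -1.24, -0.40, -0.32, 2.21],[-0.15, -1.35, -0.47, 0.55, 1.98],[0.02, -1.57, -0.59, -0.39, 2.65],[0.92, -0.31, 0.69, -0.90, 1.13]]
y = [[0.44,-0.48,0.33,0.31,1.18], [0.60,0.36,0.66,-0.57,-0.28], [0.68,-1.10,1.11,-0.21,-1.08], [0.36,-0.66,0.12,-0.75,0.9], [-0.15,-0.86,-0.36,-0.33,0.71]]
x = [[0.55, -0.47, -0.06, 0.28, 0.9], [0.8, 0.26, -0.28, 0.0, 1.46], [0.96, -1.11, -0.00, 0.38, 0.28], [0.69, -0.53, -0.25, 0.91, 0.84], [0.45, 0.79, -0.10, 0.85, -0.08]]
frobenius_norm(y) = 3.30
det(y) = 0.01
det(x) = 0.21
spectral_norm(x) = 2.63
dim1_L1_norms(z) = [3.73, 4.27, 4.5, 5.22, 3.95]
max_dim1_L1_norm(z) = 5.22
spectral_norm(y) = 2.16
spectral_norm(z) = 5.33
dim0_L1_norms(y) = [2.23, 3.46, 2.58, 2.17, 4.15]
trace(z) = -1.08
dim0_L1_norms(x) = [3.45, 3.16, 0.69, 2.42, 3.56]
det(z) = 0.00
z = x @ y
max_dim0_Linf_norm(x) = 1.46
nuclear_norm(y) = 6.21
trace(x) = 1.64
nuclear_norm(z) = 7.70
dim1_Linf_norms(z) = [1.74, 2.21, 1.98, 2.65, 1.13]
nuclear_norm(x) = 5.82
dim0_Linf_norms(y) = [0.68, 1.1, 1.11, 0.75, 1.18]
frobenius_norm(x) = 3.26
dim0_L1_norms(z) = [1.3, 5.8, 2.64, 2.22, 9.71]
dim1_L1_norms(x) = [2.26, 2.8, 2.73, 3.22, 2.27]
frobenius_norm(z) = 5.62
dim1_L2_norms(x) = [1.19, 1.71, 1.54, 1.53, 1.25]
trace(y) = 1.87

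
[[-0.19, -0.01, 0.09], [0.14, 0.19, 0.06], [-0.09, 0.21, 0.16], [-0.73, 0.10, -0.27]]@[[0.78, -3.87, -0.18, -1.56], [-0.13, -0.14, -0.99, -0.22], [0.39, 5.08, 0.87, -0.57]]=[[-0.11, 1.19, 0.12, 0.25], [0.11, -0.26, -0.16, -0.29], [-0.04, 1.13, -0.05, 0.0], [-0.69, 1.44, -0.20, 1.27]]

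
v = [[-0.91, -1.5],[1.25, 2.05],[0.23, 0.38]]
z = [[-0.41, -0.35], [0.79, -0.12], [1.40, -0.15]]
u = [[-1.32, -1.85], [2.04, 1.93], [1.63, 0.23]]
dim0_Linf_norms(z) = [1.4, 0.35]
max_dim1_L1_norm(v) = 3.3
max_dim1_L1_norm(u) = 3.97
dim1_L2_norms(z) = [0.54, 0.8, 1.41]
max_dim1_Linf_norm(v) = 2.05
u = v + z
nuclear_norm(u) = 4.88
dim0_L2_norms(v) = [1.56, 2.57]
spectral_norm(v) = 3.01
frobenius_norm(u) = 3.97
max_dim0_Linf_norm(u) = 2.04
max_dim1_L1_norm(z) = 1.55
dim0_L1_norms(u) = [4.99, 4.01]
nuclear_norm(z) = 2.05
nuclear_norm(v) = 3.01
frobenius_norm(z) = 1.71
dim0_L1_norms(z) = [2.6, 0.62]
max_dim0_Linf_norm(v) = 2.05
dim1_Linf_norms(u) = [1.85, 2.04, 1.63]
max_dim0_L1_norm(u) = 4.99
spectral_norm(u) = 3.83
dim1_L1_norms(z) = [0.76, 0.91, 1.55]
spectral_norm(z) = 1.66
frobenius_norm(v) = 3.01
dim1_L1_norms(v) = [2.41, 3.3, 0.61]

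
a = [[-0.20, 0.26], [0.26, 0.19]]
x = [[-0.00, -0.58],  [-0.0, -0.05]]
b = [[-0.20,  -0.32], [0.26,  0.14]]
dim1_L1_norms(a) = [0.46, 0.45]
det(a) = -0.11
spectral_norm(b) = 0.46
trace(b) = -0.06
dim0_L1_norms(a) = [0.46, 0.45]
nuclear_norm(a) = 0.65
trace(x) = -0.05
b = a + x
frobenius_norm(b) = 0.48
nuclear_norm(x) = 0.58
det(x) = 0.00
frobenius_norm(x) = 0.58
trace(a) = -0.01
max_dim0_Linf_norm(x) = 0.58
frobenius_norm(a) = 0.46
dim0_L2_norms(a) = [0.33, 0.32]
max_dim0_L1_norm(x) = 0.63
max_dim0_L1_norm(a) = 0.46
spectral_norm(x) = 0.58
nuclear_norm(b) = 0.58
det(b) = 0.06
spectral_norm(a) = 0.33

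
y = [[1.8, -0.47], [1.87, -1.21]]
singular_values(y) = [2.87, 0.45]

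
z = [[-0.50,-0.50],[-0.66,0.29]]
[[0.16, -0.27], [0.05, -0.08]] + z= [[-0.34, -0.77], [-0.61, 0.21]]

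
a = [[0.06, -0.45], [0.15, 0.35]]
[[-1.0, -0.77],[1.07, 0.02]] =a@[[1.48, -2.92], [2.42, 1.32]]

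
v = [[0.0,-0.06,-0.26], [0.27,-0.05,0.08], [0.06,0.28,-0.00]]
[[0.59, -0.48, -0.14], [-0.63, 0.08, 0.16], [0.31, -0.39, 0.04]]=v@ [[-1.29, -0.59, 0.46], [1.4, -1.27, 0.04], [-2.60, 2.14, 0.52]]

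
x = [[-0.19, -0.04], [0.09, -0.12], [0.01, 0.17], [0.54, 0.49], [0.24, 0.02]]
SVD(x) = [[-0.22, 0.35], [-0.01, -0.58], [0.15, 0.49], [0.93, 0.14], [0.25, -0.53]] @ diag([0.7827822358203497, 0.2572002552177862]) @ [[0.77, 0.63], [-0.63, 0.77]]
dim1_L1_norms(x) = [0.23, 0.21, 0.18, 1.03, 0.26]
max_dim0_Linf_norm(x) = 0.54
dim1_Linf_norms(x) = [0.19, 0.12, 0.17, 0.54, 0.24]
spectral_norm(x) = 0.78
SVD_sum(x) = [[-0.13, -0.11], [-0.00, -0.0], [0.09, 0.07], [0.56, 0.46], [0.15, 0.13]] + [[-0.06, 0.07], [0.09, -0.12], [-0.08, 0.1], [-0.02, 0.03], [0.09, -0.11]]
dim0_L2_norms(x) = [0.63, 0.53]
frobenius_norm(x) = 0.82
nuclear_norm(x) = 1.04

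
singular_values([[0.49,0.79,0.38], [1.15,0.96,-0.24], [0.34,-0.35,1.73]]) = [1.84, 1.74, 0.36]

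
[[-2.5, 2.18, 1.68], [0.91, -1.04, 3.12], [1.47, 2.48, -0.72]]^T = [[-2.5, 0.91, 1.47], [2.18, -1.04, 2.48], [1.68, 3.12, -0.72]]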